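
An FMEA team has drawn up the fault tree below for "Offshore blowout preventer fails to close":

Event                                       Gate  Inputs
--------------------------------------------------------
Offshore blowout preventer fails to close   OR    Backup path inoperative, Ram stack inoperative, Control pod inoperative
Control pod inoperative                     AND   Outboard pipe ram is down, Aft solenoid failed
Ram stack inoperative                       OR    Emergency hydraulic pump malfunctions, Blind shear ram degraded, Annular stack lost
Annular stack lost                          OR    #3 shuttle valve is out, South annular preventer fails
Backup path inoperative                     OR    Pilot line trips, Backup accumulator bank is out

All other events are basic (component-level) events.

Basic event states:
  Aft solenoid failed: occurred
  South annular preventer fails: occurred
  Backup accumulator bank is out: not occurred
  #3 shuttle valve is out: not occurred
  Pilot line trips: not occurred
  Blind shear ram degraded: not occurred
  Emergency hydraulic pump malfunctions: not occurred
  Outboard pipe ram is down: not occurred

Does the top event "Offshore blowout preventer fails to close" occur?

Backup path inoperative [OR]: Pilot line trips=not, Backup accumulator bank is out=not → no input occurs → does not occur.
Annular stack lost [OR]: #3 shuttle valve is out=not, South annular preventer fails=occurs → at least one input occurs → occurs.
Ram stack inoperative [OR]: Emergency hydraulic pump malfunctions=not, Blind shear ram degraded=not, Annular stack lost=occurs → at least one input occurs → occurs.
Control pod inoperative [AND]: Outboard pipe ram is down=not, Aft solenoid failed=occurs → not all inputs occur → does not occur.
Offshore blowout preventer fails to close [OR]: Backup path inoperative=not, Ram stack inoperative=occurs, Control pod inoperative=not → at least one input occurs → occurs.

Yes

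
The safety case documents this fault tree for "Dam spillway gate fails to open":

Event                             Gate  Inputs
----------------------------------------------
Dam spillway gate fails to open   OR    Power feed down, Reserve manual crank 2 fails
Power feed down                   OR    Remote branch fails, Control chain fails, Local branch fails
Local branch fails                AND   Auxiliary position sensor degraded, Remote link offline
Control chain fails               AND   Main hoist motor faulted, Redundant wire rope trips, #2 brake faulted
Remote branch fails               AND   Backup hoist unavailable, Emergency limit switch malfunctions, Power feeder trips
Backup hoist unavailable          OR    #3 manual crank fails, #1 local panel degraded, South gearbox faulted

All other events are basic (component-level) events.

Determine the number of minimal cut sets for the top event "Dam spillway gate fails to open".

6

Backup hoist unavailable [OR]: union of children's cut sets → 3 cut set(s).
Remote branch fails [AND]: one cut set from each child combined → 3 × 1 × 1 = 3 cut set(s).
Control chain fails [AND]: one cut set from each child combined → 1 × 1 × 1 = 1 cut set(s).
Local branch fails [AND]: one cut set from each child combined → 1 × 1 = 1 cut set(s).
Power feed down [OR]: union of children's cut sets → 5 cut set(s).
Dam spillway gate fails to open [OR]: union of children's cut sets → 6 cut set(s).
Minimal cut sets: {#3 manual crank fails, Emergency limit switch malfunctions, Power feeder trips}; {#1 local panel degraded, Emergency limit switch malfunctions, Power feeder trips}; {Emergency limit switch malfunctions, Power feeder trips, South gearbox faulted}; {#2 brake faulted, Main hoist motor faulted, Redundant wire rope trips}; {Auxiliary position sensor degraded, Remote link offline}; {Reserve manual crank 2 fails}.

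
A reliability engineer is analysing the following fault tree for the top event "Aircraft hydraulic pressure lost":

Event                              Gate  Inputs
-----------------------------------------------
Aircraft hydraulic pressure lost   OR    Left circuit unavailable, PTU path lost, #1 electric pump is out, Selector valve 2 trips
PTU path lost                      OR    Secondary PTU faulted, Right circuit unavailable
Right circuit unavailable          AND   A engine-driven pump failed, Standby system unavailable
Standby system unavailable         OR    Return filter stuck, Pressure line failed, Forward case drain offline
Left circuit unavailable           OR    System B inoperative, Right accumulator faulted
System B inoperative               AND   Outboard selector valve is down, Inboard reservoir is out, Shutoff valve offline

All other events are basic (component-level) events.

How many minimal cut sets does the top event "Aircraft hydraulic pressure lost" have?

8

System B inoperative [AND]: one cut set from each child combined → 1 × 1 × 1 = 1 cut set(s).
Left circuit unavailable [OR]: union of children's cut sets → 2 cut set(s).
Standby system unavailable [OR]: union of children's cut sets → 3 cut set(s).
Right circuit unavailable [AND]: one cut set from each child combined → 1 × 3 = 3 cut set(s).
PTU path lost [OR]: union of children's cut sets → 4 cut set(s).
Aircraft hydraulic pressure lost [OR]: union of children's cut sets → 8 cut set(s).
Minimal cut sets: {Inboard reservoir is out, Outboard selector valve is down, Shutoff valve offline}; {Right accumulator faulted}; {Secondary PTU faulted}; {A engine-driven pump failed, Return filter stuck}; {A engine-driven pump failed, Pressure line failed}; {A engine-driven pump failed, Forward case drain offline}; {#1 electric pump is out}; {Selector valve 2 trips}.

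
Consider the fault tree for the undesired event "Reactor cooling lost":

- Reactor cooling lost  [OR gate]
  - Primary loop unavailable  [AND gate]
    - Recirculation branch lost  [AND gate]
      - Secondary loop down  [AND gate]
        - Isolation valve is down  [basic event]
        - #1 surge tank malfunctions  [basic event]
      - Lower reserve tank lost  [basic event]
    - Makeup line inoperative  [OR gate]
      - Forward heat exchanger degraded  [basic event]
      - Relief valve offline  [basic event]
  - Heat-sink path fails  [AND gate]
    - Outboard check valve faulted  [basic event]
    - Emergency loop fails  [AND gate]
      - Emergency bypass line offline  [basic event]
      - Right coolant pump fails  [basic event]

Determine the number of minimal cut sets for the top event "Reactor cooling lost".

3

Secondary loop down [AND]: one cut set from each child combined → 1 × 1 = 1 cut set(s).
Recirculation branch lost [AND]: one cut set from each child combined → 1 × 1 = 1 cut set(s).
Makeup line inoperative [OR]: union of children's cut sets → 2 cut set(s).
Primary loop unavailable [AND]: one cut set from each child combined → 1 × 2 = 2 cut set(s).
Emergency loop fails [AND]: one cut set from each child combined → 1 × 1 = 1 cut set(s).
Heat-sink path fails [AND]: one cut set from each child combined → 1 × 1 = 1 cut set(s).
Reactor cooling lost [OR]: union of children's cut sets → 3 cut set(s).
Minimal cut sets: {#1 surge tank malfunctions, Forward heat exchanger degraded, Isolation valve is down, Lower reserve tank lost}; {#1 surge tank malfunctions, Isolation valve is down, Lower reserve tank lost, Relief valve offline}; {Emergency bypass line offline, Outboard check valve faulted, Right coolant pump fails}.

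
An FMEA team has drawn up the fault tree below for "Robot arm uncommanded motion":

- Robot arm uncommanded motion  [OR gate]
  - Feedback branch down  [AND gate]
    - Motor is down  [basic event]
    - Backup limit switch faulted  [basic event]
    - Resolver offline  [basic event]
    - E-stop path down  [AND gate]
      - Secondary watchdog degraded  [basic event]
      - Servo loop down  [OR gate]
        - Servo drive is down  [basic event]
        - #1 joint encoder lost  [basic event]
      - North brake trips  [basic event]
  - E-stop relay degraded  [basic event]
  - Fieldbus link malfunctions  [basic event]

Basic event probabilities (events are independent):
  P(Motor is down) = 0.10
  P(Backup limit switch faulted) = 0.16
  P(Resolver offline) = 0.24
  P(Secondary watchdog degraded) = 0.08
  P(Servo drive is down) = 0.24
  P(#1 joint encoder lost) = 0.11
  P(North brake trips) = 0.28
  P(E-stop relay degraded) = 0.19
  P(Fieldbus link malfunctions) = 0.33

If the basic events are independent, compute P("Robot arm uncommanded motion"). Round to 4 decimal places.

0.4573

P(Servo loop down) [OR] = 1 − (1−0.24) × (1−0.11) = 0.323600
P(E-stop path down) [AND] = 0.08 × 0.323600 × 0.28 = 0.007249
P(Feedback branch down) [AND] = 0.10 × 0.16 × 0.24 × 0.007249 = 0.000028
P(Robot arm uncommanded motion) [OR] = 1 − (1−0.000028) × (1−0.19) × (1−0.33) = 0.457315
Rounded to 4 decimal places: P(Robot arm uncommanded motion) ≈ 0.4573.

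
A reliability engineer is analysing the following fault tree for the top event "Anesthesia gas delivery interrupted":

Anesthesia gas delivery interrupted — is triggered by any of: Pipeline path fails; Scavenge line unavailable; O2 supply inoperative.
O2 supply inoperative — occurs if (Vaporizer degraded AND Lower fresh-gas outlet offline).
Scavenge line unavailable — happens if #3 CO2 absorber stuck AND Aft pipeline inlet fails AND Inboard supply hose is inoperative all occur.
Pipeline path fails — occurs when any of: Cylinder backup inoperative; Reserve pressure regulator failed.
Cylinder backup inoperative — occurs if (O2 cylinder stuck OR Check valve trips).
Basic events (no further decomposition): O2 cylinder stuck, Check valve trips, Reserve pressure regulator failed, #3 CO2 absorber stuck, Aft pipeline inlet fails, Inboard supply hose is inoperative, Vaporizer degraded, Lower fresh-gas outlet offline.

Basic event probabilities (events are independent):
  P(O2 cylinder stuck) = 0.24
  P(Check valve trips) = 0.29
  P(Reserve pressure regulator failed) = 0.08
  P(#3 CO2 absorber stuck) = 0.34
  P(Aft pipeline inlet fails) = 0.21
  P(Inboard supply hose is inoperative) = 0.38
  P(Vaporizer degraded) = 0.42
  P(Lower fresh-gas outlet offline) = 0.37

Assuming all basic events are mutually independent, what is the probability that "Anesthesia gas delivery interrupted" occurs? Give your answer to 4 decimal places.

P(Cylinder backup inoperative) [OR] = 1 − (1−0.24) × (1−0.29) = 0.460400
P(Pipeline path fails) [OR] = 1 − (1−0.460400) × (1−0.08) = 0.503568
P(Scavenge line unavailable) [AND] = 0.34 × 0.21 × 0.38 = 0.027132
P(O2 supply inoperative) [AND] = 0.42 × 0.37 = 0.155400
P(Anesthesia gas delivery interrupted) [OR] = 1 − (1−0.503568) × (1−0.027132) × (1−0.155400) = 0.592090
Rounded to 4 decimal places: P(Anesthesia gas delivery interrupted) ≈ 0.5921.

0.5921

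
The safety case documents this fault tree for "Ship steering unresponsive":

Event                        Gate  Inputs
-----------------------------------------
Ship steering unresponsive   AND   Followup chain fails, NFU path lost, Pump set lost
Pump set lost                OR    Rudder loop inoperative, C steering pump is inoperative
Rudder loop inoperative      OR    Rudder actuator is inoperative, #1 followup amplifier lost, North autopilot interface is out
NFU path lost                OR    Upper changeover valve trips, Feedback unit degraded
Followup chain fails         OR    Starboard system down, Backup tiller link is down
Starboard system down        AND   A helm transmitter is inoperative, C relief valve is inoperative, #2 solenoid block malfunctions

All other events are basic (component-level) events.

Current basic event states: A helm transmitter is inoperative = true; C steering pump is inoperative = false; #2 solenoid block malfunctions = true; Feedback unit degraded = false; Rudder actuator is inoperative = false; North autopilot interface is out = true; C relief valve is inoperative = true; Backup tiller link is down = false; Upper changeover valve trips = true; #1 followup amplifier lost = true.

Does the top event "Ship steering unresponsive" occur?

Yes

Starboard system down [AND]: A helm transmitter is inoperative=occurs, C relief valve is inoperative=occurs, #2 solenoid block malfunctions=occurs → all inputs occur → occurs.
Followup chain fails [OR]: Starboard system down=occurs, Backup tiller link is down=not → at least one input occurs → occurs.
NFU path lost [OR]: Upper changeover valve trips=occurs, Feedback unit degraded=not → at least one input occurs → occurs.
Rudder loop inoperative [OR]: Rudder actuator is inoperative=not, #1 followup amplifier lost=occurs, North autopilot interface is out=occurs → at least one input occurs → occurs.
Pump set lost [OR]: Rudder loop inoperative=occurs, C steering pump is inoperative=not → at least one input occurs → occurs.
Ship steering unresponsive [AND]: Followup chain fails=occurs, NFU path lost=occurs, Pump set lost=occurs → all inputs occur → occurs.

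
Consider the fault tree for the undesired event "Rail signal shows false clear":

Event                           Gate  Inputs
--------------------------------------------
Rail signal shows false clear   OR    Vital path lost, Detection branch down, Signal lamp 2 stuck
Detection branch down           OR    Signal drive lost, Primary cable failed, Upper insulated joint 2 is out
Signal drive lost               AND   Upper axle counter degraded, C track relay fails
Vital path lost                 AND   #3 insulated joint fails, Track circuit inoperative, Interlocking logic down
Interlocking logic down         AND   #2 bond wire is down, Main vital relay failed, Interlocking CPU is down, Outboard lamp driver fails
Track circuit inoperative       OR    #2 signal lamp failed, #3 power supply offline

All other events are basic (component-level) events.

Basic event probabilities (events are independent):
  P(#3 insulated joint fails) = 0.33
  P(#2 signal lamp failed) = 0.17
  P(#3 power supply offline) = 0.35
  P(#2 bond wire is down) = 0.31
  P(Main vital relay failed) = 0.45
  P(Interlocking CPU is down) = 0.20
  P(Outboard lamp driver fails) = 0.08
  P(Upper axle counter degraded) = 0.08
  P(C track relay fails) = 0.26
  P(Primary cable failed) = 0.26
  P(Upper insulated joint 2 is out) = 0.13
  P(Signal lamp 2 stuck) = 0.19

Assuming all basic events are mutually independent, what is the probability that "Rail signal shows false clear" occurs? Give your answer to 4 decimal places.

P(Track circuit inoperative) [OR] = 1 − (1−0.17) × (1−0.35) = 0.460500
P(Interlocking logic down) [AND] = 0.31 × 0.45 × 0.20 × 0.08 = 0.002232
P(Vital path lost) [AND] = 0.33 × 0.460500 × 0.002232 = 0.000339
P(Signal drive lost) [AND] = 0.08 × 0.26 = 0.020800
P(Detection branch down) [OR] = 1 − (1−0.020800) × (1−0.26) × (1−0.13) = 0.369591
P(Rail signal shows false clear) [OR] = 1 − (1−0.000339) × (1−0.369591) × (1−0.19) = 0.489542
Rounded to 4 decimal places: P(Rail signal shows false clear) ≈ 0.4895.

0.4895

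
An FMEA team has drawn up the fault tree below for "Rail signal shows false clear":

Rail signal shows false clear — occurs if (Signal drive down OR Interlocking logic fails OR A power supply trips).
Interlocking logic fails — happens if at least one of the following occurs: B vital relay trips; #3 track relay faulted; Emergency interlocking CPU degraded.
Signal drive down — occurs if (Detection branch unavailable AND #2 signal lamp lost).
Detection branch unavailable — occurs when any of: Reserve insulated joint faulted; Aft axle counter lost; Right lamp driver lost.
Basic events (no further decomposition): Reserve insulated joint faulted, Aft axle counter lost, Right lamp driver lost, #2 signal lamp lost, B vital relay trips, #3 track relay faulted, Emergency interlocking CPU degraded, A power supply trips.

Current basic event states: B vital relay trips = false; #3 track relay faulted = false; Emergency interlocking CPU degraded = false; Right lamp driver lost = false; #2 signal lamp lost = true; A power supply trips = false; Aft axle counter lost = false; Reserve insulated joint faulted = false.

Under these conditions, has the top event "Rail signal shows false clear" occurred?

No

Detection branch unavailable [OR]: Reserve insulated joint faulted=not, Aft axle counter lost=not, Right lamp driver lost=not → no input occurs → does not occur.
Signal drive down [AND]: Detection branch unavailable=not, #2 signal lamp lost=occurs → not all inputs occur → does not occur.
Interlocking logic fails [OR]: B vital relay trips=not, #3 track relay faulted=not, Emergency interlocking CPU degraded=not → no input occurs → does not occur.
Rail signal shows false clear [OR]: Signal drive down=not, Interlocking logic fails=not, A power supply trips=not → no input occurs → does not occur.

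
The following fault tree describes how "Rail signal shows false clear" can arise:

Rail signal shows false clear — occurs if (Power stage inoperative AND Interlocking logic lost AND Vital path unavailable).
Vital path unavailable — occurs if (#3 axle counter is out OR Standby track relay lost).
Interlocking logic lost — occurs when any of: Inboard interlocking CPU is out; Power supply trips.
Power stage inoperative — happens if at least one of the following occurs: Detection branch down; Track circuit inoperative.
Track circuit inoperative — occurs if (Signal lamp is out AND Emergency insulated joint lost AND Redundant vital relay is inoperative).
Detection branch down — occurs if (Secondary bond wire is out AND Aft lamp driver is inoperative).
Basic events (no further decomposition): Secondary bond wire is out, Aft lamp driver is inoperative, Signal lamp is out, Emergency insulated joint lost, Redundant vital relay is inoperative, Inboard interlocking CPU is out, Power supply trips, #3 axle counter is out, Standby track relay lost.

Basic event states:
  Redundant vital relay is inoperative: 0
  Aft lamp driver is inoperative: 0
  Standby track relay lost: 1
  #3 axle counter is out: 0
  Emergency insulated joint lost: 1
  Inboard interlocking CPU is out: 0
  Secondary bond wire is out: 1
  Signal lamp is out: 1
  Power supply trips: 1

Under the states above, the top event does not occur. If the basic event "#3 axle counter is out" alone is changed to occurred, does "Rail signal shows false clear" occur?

No

Counterfactual: set "#3 axle counter is out" to occurred.
Detection branch down [AND]: Secondary bond wire is out=occurs, Aft lamp driver is inoperative=not → not all inputs occur → does not occur.
Track circuit inoperative [AND]: Signal lamp is out=occurs, Emergency insulated joint lost=occurs, Redundant vital relay is inoperative=not → not all inputs occur → does not occur.
Power stage inoperative [OR]: Detection branch down=not, Track circuit inoperative=not → no input occurs → does not occur.
Interlocking logic lost [OR]: Inboard interlocking CPU is out=not, Power supply trips=occurs → at least one input occurs → occurs.
Vital path unavailable [OR]: #3 axle counter is out=occurs, Standby track relay lost=occurs → at least one input occurs → occurs.
Rail signal shows false clear [AND]: Power stage inoperative=not, Interlocking logic lost=occurs, Vital path unavailable=occurs → not all inputs occur → does not occur.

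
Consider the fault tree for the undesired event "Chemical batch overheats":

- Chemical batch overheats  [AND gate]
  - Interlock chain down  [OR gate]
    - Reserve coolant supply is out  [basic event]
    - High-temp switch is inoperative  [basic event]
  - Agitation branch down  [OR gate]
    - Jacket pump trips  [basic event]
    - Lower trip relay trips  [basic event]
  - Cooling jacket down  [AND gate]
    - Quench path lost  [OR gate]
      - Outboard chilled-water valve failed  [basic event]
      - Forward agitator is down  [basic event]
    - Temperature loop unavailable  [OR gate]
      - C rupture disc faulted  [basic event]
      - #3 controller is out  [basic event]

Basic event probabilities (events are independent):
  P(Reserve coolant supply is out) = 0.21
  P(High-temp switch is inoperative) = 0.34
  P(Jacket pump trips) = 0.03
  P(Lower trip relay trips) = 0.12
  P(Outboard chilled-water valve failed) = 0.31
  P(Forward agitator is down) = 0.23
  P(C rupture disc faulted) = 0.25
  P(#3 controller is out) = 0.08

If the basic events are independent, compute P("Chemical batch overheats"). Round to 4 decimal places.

0.0102

P(Interlock chain down) [OR] = 1 − (1−0.21) × (1−0.34) = 0.478600
P(Agitation branch down) [OR] = 1 − (1−0.03) × (1−0.12) = 0.146400
P(Quench path lost) [OR] = 1 − (1−0.31) × (1−0.23) = 0.468700
P(Temperature loop unavailable) [OR] = 1 − (1−0.25) × (1−0.08) = 0.310000
P(Cooling jacket down) [AND] = 0.468700 × 0.310000 = 0.145297
P(Chemical batch overheats) [AND] = 0.478600 × 0.146400 × 0.145297 = 0.010181
Rounded to 4 decimal places: P(Chemical batch overheats) ≈ 0.0102.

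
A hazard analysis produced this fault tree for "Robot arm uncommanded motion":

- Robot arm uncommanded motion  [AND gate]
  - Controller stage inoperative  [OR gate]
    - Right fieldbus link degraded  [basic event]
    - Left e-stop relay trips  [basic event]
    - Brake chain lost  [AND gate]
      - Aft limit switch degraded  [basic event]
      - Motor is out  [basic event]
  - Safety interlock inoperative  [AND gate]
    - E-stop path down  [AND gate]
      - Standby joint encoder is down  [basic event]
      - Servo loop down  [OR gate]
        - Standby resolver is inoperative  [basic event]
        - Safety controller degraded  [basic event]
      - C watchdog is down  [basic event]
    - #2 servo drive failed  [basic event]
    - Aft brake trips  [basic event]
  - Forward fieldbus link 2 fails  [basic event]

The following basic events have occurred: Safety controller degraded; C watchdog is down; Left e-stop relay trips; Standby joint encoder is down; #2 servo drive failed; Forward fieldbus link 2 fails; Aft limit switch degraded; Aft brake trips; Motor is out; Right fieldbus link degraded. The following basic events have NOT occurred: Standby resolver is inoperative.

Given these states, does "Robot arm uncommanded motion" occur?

Brake chain lost [AND]: Aft limit switch degraded=occurs, Motor is out=occurs → all inputs occur → occurs.
Controller stage inoperative [OR]: Right fieldbus link degraded=occurs, Left e-stop relay trips=occurs, Brake chain lost=occurs → at least one input occurs → occurs.
Servo loop down [OR]: Standby resolver is inoperative=not, Safety controller degraded=occurs → at least one input occurs → occurs.
E-stop path down [AND]: Standby joint encoder is down=occurs, Servo loop down=occurs, C watchdog is down=occurs → all inputs occur → occurs.
Safety interlock inoperative [AND]: E-stop path down=occurs, #2 servo drive failed=occurs, Aft brake trips=occurs → all inputs occur → occurs.
Robot arm uncommanded motion [AND]: Controller stage inoperative=occurs, Safety interlock inoperative=occurs, Forward fieldbus link 2 fails=occurs → all inputs occur → occurs.

Yes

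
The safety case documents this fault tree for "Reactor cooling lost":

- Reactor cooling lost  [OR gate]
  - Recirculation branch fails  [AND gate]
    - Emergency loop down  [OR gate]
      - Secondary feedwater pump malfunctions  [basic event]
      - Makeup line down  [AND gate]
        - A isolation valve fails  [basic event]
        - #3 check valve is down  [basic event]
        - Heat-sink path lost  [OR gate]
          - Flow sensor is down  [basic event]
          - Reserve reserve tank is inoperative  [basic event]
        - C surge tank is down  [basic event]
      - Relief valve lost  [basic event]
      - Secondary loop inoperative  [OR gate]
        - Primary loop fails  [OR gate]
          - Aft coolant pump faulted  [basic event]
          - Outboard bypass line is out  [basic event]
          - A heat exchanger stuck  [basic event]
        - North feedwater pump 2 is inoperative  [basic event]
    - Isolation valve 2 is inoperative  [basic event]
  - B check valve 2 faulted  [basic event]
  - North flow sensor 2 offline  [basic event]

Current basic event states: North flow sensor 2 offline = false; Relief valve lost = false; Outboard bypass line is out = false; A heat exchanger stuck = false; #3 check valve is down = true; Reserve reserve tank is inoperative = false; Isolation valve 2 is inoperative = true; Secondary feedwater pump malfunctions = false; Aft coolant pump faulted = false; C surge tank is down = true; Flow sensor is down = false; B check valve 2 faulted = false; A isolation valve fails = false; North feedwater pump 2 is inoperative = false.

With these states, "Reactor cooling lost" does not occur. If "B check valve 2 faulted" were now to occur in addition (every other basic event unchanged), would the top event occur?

Yes

Counterfactual: set "B check valve 2 faulted" to occurred.
Heat-sink path lost [OR]: Flow sensor is down=not, Reserve reserve tank is inoperative=not → no input occurs → does not occur.
Makeup line down [AND]: A isolation valve fails=not, #3 check valve is down=occurs, Heat-sink path lost=not, C surge tank is down=occurs → not all inputs occur → does not occur.
Primary loop fails [OR]: Aft coolant pump faulted=not, Outboard bypass line is out=not, A heat exchanger stuck=not → no input occurs → does not occur.
Secondary loop inoperative [OR]: Primary loop fails=not, North feedwater pump 2 is inoperative=not → no input occurs → does not occur.
Emergency loop down [OR]: Secondary feedwater pump malfunctions=not, Makeup line down=not, Relief valve lost=not, Secondary loop inoperative=not → no input occurs → does not occur.
Recirculation branch fails [AND]: Emergency loop down=not, Isolation valve 2 is inoperative=occurs → not all inputs occur → does not occur.
Reactor cooling lost [OR]: Recirculation branch fails=not, B check valve 2 faulted=occurs, North flow sensor 2 offline=not → at least one input occurs → occurs.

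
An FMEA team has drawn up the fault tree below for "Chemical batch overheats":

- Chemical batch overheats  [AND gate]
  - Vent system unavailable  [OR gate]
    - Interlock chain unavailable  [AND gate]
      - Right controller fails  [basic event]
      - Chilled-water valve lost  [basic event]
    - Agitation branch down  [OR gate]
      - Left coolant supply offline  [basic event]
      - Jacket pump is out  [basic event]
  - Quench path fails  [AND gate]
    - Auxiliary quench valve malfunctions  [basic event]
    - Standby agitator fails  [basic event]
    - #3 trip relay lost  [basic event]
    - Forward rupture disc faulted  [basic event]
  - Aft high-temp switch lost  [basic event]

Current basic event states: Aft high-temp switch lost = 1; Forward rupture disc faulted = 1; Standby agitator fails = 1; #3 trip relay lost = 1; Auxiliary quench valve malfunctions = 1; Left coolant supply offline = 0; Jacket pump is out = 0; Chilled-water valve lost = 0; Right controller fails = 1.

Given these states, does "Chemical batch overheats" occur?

Interlock chain unavailable [AND]: Right controller fails=occurs, Chilled-water valve lost=not → not all inputs occur → does not occur.
Agitation branch down [OR]: Left coolant supply offline=not, Jacket pump is out=not → no input occurs → does not occur.
Vent system unavailable [OR]: Interlock chain unavailable=not, Agitation branch down=not → no input occurs → does not occur.
Quench path fails [AND]: Auxiliary quench valve malfunctions=occurs, Standby agitator fails=occurs, #3 trip relay lost=occurs, Forward rupture disc faulted=occurs → all inputs occur → occurs.
Chemical batch overheats [AND]: Vent system unavailable=not, Quench path fails=occurs, Aft high-temp switch lost=occurs → not all inputs occur → does not occur.

No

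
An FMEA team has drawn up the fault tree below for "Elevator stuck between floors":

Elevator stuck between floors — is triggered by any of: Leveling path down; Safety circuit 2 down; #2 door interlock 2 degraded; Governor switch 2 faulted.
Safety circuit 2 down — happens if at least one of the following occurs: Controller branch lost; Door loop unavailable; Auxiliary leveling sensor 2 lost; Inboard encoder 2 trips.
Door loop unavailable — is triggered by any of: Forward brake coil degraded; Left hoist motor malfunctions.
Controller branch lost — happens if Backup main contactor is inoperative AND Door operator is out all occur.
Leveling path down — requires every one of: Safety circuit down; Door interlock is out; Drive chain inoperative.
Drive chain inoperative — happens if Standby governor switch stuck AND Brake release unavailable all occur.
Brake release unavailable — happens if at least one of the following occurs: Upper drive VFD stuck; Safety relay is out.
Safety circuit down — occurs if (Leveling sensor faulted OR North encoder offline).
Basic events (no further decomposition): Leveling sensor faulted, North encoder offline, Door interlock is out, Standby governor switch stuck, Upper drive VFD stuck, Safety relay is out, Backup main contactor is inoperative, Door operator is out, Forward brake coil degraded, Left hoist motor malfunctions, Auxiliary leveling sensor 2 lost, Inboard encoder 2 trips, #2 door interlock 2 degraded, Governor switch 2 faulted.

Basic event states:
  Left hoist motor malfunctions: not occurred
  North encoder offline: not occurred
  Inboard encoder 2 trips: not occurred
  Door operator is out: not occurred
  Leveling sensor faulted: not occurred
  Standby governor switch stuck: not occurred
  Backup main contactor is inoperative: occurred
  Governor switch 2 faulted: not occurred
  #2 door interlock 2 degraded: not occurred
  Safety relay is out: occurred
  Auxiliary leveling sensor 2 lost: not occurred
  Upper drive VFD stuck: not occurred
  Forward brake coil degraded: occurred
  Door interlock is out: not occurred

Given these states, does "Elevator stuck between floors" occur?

Safety circuit down [OR]: Leveling sensor faulted=not, North encoder offline=not → no input occurs → does not occur.
Brake release unavailable [OR]: Upper drive VFD stuck=not, Safety relay is out=occurs → at least one input occurs → occurs.
Drive chain inoperative [AND]: Standby governor switch stuck=not, Brake release unavailable=occurs → not all inputs occur → does not occur.
Leveling path down [AND]: Safety circuit down=not, Door interlock is out=not, Drive chain inoperative=not → not all inputs occur → does not occur.
Controller branch lost [AND]: Backup main contactor is inoperative=occurs, Door operator is out=not → not all inputs occur → does not occur.
Door loop unavailable [OR]: Forward brake coil degraded=occurs, Left hoist motor malfunctions=not → at least one input occurs → occurs.
Safety circuit 2 down [OR]: Controller branch lost=not, Door loop unavailable=occurs, Auxiliary leveling sensor 2 lost=not, Inboard encoder 2 trips=not → at least one input occurs → occurs.
Elevator stuck between floors [OR]: Leveling path down=not, Safety circuit 2 down=occurs, #2 door interlock 2 degraded=not, Governor switch 2 faulted=not → at least one input occurs → occurs.

Yes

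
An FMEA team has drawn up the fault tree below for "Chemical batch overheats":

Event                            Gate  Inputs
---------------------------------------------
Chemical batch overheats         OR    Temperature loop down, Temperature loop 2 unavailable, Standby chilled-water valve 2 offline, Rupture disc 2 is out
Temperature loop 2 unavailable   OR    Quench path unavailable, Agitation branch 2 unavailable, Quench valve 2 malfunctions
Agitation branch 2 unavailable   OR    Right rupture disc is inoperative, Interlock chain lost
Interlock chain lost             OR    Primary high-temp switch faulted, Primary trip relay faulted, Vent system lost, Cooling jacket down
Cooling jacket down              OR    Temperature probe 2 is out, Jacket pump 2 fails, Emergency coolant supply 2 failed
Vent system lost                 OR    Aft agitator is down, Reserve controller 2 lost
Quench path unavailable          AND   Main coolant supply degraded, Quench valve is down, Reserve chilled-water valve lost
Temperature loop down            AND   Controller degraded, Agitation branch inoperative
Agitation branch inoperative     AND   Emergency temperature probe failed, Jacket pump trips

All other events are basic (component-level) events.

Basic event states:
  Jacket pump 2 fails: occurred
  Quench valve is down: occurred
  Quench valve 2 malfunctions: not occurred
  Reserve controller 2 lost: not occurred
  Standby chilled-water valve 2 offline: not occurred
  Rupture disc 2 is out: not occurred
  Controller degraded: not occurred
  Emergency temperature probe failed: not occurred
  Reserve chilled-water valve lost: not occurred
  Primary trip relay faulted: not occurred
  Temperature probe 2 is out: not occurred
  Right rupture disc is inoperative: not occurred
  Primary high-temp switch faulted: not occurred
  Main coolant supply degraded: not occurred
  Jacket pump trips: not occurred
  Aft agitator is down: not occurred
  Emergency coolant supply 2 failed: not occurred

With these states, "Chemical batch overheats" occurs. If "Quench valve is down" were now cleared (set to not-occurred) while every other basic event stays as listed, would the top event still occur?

Yes

Counterfactual: set "Quench valve is down" to not occurred.
Agitation branch inoperative [AND]: Emergency temperature probe failed=not, Jacket pump trips=not → not all inputs occur → does not occur.
Temperature loop down [AND]: Controller degraded=not, Agitation branch inoperative=not → not all inputs occur → does not occur.
Quench path unavailable [AND]: Main coolant supply degraded=not, Quench valve is down=not, Reserve chilled-water valve lost=not → not all inputs occur → does not occur.
Vent system lost [OR]: Aft agitator is down=not, Reserve controller 2 lost=not → no input occurs → does not occur.
Cooling jacket down [OR]: Temperature probe 2 is out=not, Jacket pump 2 fails=occurs, Emergency coolant supply 2 failed=not → at least one input occurs → occurs.
Interlock chain lost [OR]: Primary high-temp switch faulted=not, Primary trip relay faulted=not, Vent system lost=not, Cooling jacket down=occurs → at least one input occurs → occurs.
Agitation branch 2 unavailable [OR]: Right rupture disc is inoperative=not, Interlock chain lost=occurs → at least one input occurs → occurs.
Temperature loop 2 unavailable [OR]: Quench path unavailable=not, Agitation branch 2 unavailable=occurs, Quench valve 2 malfunctions=not → at least one input occurs → occurs.
Chemical batch overheats [OR]: Temperature loop down=not, Temperature loop 2 unavailable=occurs, Standby chilled-water valve 2 offline=not, Rupture disc 2 is out=not → at least one input occurs → occurs.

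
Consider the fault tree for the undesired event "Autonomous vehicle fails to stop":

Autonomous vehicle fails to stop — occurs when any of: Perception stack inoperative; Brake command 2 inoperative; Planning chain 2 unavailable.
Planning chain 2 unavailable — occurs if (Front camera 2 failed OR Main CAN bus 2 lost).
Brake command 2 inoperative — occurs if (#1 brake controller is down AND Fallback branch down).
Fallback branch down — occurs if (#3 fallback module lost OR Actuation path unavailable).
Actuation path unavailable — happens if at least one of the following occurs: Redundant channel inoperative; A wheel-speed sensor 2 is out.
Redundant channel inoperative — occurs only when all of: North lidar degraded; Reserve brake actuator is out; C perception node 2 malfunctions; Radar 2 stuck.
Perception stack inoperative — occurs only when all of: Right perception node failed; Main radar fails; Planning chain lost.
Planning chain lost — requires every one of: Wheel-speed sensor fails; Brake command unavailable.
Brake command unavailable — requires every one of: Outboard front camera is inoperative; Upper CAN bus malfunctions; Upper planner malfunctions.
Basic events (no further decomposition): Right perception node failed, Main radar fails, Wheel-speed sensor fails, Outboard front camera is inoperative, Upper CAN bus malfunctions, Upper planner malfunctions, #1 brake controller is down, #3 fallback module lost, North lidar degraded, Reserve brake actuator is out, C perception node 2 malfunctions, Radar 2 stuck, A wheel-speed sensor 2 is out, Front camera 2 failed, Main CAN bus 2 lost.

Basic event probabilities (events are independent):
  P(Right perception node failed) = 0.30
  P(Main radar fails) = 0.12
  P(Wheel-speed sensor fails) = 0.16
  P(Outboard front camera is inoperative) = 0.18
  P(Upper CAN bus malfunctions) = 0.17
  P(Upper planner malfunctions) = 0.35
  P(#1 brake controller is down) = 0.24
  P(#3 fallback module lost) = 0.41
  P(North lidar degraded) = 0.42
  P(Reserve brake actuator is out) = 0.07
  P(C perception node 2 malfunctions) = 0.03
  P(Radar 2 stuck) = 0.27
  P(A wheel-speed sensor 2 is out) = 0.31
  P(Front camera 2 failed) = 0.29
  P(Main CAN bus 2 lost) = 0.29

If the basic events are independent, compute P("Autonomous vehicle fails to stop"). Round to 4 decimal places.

0.5677

P(Brake command unavailable) [AND] = 0.18 × 0.17 × 0.35 = 0.010710
P(Planning chain lost) [AND] = 0.16 × 0.010710 = 0.001714
P(Perception stack inoperative) [AND] = 0.30 × 0.12 × 0.001714 = 0.000062
P(Redundant channel inoperative) [AND] = 0.42 × 0.07 × 0.03 × 0.27 = 0.000238
P(Actuation path unavailable) [OR] = 1 − (1−0.000238) × (1−0.31) = 0.310164
P(Fallback branch down) [OR] = 1 − (1−0.41) × (1−0.310164) = 0.592997
P(Brake command 2 inoperative) [AND] = 0.24 × 0.592997 = 0.142319
P(Planning chain 2 unavailable) [OR] = 1 − (1−0.29) × (1−0.29) = 0.495900
P(Autonomous vehicle fails to stop) [OR] = 1 − (1−0.000062) × (1−0.142319) × (1−0.495900) = 0.567670
Rounded to 4 decimal places: P(Autonomous vehicle fails to stop) ≈ 0.5677.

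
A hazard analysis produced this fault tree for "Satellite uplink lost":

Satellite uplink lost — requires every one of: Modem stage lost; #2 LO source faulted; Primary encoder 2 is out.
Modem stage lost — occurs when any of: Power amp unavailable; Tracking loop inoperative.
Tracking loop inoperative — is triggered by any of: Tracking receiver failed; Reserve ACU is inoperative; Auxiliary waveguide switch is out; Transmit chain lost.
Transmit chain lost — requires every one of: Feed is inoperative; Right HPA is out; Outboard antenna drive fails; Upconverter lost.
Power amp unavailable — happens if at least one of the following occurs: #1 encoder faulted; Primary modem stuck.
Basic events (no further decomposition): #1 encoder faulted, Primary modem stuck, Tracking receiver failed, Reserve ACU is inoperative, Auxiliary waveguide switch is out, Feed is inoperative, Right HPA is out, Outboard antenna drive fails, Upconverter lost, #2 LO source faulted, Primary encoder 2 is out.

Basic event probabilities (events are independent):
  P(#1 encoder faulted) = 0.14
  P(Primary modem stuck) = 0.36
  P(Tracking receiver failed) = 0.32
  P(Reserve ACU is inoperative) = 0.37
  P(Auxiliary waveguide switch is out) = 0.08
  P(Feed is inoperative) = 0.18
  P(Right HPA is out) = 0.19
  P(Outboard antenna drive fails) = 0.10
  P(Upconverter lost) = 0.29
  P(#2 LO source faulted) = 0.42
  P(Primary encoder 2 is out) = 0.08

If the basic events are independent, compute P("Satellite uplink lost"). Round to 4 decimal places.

0.0263

P(Power amp unavailable) [OR] = 1 − (1−0.14) × (1−0.36) = 0.449600
P(Transmit chain lost) [AND] = 0.18 × 0.19 × 0.10 × 0.29 = 0.000992
P(Tracking loop inoperative) [OR] = 1 − (1−0.32) × (1−0.37) × (1−0.08) × (1−0.000992) = 0.606263
P(Modem stage lost) [OR] = 1 − (1−0.449600) × (1−0.606263) = 0.783287
P(Satellite uplink lost) [AND] = 0.783287 × 0.42 × 0.08 = 0.026318
Rounded to 4 decimal places: P(Satellite uplink lost) ≈ 0.0263.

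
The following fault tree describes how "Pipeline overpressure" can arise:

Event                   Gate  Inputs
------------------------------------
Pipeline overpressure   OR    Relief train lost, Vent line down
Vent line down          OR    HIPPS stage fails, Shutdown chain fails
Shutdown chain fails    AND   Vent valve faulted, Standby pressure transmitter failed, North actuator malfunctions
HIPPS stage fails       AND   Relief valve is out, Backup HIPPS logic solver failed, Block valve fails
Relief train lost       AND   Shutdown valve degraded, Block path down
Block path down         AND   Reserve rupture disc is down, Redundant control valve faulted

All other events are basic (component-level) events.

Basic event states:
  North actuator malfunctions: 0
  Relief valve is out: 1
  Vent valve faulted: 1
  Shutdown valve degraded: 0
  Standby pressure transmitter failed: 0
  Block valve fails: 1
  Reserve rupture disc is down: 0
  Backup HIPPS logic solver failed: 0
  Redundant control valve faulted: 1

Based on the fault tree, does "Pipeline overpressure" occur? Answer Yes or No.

Block path down [AND]: Reserve rupture disc is down=not, Redundant control valve faulted=occurs → not all inputs occur → does not occur.
Relief train lost [AND]: Shutdown valve degraded=not, Block path down=not → not all inputs occur → does not occur.
HIPPS stage fails [AND]: Relief valve is out=occurs, Backup HIPPS logic solver failed=not, Block valve fails=occurs → not all inputs occur → does not occur.
Shutdown chain fails [AND]: Vent valve faulted=occurs, Standby pressure transmitter failed=not, North actuator malfunctions=not → not all inputs occur → does not occur.
Vent line down [OR]: HIPPS stage fails=not, Shutdown chain fails=not → no input occurs → does not occur.
Pipeline overpressure [OR]: Relief train lost=not, Vent line down=not → no input occurs → does not occur.

No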